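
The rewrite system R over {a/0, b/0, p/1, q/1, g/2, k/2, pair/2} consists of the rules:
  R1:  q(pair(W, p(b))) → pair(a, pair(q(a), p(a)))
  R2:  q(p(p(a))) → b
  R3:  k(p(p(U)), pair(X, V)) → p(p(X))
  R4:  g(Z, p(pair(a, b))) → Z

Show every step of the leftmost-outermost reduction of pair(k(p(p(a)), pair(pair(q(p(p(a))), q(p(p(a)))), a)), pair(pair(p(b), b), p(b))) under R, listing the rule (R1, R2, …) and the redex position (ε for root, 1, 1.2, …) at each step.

1. pair(k(p(p(a)), pair(pair(q(p(p(a))), q(p(p(a)))), a)), pair(pair(p(b), b), p(b)))  →  pair(p(p(pair(q(p(p(a))), q(p(p(a)))))), pair(pair(p(b), b), p(b)))   [R3 at 1]
2. pair(p(p(pair(q(p(p(a))), q(p(p(a)))))), pair(pair(p(b), b), p(b)))  →  pair(p(p(pair(b, q(p(p(a)))))), pair(pair(p(b), b), p(b)))   [R2 at 1.1.1.1]
3. pair(p(p(pair(b, q(p(p(a)))))), pair(pair(p(b), b), p(b)))  →  pair(p(p(pair(b, b))), pair(pair(p(b), b), p(b)))   [R2 at 1.1.1.2]

pair(p(p(pair(b, b))), pair(pair(p(b), b), p(b)))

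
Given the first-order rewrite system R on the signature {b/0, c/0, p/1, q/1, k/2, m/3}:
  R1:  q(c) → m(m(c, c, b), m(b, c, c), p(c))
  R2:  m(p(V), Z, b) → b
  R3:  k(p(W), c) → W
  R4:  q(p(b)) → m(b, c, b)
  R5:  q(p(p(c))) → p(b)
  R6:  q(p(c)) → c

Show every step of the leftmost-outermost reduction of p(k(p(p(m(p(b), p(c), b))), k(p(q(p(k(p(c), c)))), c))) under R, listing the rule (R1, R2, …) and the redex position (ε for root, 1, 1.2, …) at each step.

1. p(k(p(p(m(p(b), p(c), b))), k(p(q(p(k(p(c), c)))), c)))  →  p(k(p(p(b)), k(p(q(p(k(p(c), c)))), c)))   [R2 at 1.1.1.1]
2. p(k(p(p(b)), k(p(q(p(k(p(c), c)))), c)))  →  p(k(p(p(b)), q(p(k(p(c), c)))))   [R3 at 1.2]
3. p(k(p(p(b)), q(p(k(p(c), c)))))  →  p(k(p(p(b)), q(p(c))))   [R3 at 1.2.1.1]
4. p(k(p(p(b)), q(p(c))))  →  p(k(p(p(b)), c))   [R6 at 1.2]
5. p(k(p(p(b)), c))  →  p(p(b))   [R3 at 1]

p(p(b))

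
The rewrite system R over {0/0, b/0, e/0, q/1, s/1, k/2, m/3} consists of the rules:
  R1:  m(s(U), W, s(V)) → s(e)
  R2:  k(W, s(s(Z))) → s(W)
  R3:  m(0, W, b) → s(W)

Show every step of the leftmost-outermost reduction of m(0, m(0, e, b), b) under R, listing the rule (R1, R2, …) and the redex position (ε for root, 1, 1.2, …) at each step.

1. m(0, m(0, e, b), b)  →  s(m(0, e, b))   [R3 at ε]
2. s(m(0, e, b))  →  s(s(e))   [R3 at 1]

s(s(e))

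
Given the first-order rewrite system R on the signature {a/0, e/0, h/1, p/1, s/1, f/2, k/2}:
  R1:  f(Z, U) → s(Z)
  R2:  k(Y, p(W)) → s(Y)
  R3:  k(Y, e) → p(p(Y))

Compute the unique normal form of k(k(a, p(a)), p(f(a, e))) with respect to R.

s(s(a))

1. k(k(a, p(a)), p(f(a, e)))  →  s(k(a, p(a)))   [R2 at ε]
2. s(k(a, p(a)))  →  s(s(a))   [R2 at 1]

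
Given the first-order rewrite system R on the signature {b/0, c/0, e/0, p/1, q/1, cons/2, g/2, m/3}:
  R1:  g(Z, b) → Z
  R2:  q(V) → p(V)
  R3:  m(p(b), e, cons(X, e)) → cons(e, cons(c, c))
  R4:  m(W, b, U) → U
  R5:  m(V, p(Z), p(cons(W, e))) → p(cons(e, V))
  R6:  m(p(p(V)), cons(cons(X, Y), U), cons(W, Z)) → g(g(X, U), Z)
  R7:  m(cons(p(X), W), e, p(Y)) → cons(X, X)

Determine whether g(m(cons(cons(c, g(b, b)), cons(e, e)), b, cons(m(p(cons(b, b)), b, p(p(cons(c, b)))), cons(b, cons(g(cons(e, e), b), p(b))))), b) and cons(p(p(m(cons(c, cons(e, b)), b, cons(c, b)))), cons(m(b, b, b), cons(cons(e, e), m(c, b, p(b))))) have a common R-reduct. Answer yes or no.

Reduce t₁ = g(m(cons(cons(c, g(b, b)), cons(e, e)), b, cons(m(p(cons(b, b)), b, p(p(cons(c, b)))), cons(b, cons(g(cons(e, e), b), p(b))))), b):
1. g(m(cons(cons(c, g(b, b)), cons(e, e)), b, cons(m(p(cons(b, b)), b, p(p(cons(c, b)))), cons(b, cons(g(cons(e, e), b), p(b))))), b)  →  m(cons(cons(c, g(b, b)), cons(e, e)), b, cons(m(p(cons(b, b)), b, p(p(cons(c, b)))), cons(b, cons(g(cons(e, e), b), p(b)))))   [R1 at ε]
2. m(cons(cons(c, g(b, b)), cons(e, e)), b, cons(m(p(cons(b, b)), b, p(p(cons(c, b)))), cons(b, cons(g(cons(e, e), b), p(b)))))  →  cons(m(p(cons(b, b)), b, p(p(cons(c, b)))), cons(b, cons(g(cons(e, e), b), p(b))))   [R4 at ε]
3. cons(m(p(cons(b, b)), b, p(p(cons(c, b)))), cons(b, cons(g(cons(e, e), b), p(b))))  →  cons(p(p(cons(c, b))), cons(b, cons(g(cons(e, e), b), p(b))))   [R4 at 1]
4. cons(p(p(cons(c, b))), cons(b, cons(g(cons(e, e), b), p(b))))  →  cons(p(p(cons(c, b))), cons(b, cons(cons(e, e), p(b))))   [R1 at 2.2.1]

Reduce t₂ = cons(p(p(m(cons(c, cons(e, b)), b, cons(c, b)))), cons(m(b, b, b), cons(cons(e, e), m(c, b, p(b))))):
1. cons(p(p(m(cons(c, cons(e, b)), b, cons(c, b)))), cons(m(b, b, b), cons(cons(e, e), m(c, b, p(b)))))  →  cons(p(p(cons(c, b))), cons(m(b, b, b), cons(cons(e, e), m(c, b, p(b)))))   [R4 at 1.1.1]
2. cons(p(p(cons(c, b))), cons(m(b, b, b), cons(cons(e, e), m(c, b, p(b)))))  →  cons(p(p(cons(c, b))), cons(b, cons(cons(e, e), m(c, b, p(b)))))   [R4 at 2.1]
3. cons(p(p(cons(c, b))), cons(b, cons(cons(e, e), m(c, b, p(b)))))  →  cons(p(p(cons(c, b))), cons(b, cons(cons(e, e), p(b))))   [R4 at 2.2.2]

yes — NF(t₁) = cons(p(p(cons(c, b))), cons(b, cons(cons(e, e), p(b)))), NF(t₂) = cons(p(p(cons(c, b))), cons(b, cons(cons(e, e), p(b))))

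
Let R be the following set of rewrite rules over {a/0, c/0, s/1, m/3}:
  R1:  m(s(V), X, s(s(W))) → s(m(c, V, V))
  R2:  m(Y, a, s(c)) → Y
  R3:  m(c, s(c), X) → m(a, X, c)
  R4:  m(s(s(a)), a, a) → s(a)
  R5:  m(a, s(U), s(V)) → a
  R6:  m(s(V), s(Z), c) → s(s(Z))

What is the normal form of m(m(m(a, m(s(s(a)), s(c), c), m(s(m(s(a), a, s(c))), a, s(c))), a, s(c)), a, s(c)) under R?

1. m(m(m(a, m(s(s(a)), s(c), c), m(s(m(s(a), a, s(c))), a, s(c))), a, s(c)), a, s(c))  →  m(m(a, m(s(s(a)), s(c), c), m(s(m(s(a), a, s(c))), a, s(c))), a, s(c))   [R2 at ε]
2. m(m(a, m(s(s(a)), s(c), c), m(s(m(s(a), a, s(c))), a, s(c))), a, s(c))  →  m(a, m(s(s(a)), s(c), c), m(s(m(s(a), a, s(c))), a, s(c)))   [R2 at ε]
3. m(a, m(s(s(a)), s(c), c), m(s(m(s(a), a, s(c))), a, s(c)))  →  m(a, s(s(c)), m(s(m(s(a), a, s(c))), a, s(c)))   [R6 at 2]
4. m(a, s(s(c)), m(s(m(s(a), a, s(c))), a, s(c)))  →  m(a, s(s(c)), s(m(s(a), a, s(c))))   [R2 at 3]
5. m(a, s(s(c)), s(m(s(a), a, s(c))))  →  a   [R5 at ε]

a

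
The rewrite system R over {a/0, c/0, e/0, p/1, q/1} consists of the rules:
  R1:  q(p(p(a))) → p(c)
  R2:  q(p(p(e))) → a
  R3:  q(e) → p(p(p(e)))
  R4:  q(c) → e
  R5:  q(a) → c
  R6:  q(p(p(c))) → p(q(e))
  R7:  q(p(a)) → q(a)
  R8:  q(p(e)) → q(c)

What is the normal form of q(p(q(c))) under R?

e

1. q(p(q(c)))  →  q(p(e))   [R4 at 1.1]
2. q(p(e))  →  q(c)   [R8 at ε]
3. q(c)  →  e   [R4 at ε]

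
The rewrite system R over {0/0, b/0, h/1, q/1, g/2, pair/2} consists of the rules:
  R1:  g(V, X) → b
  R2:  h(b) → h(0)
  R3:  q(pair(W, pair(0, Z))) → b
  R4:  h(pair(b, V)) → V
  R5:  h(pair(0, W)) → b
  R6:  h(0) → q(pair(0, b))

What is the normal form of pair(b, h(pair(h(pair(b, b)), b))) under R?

pair(b, b)

1. pair(b, h(pair(h(pair(b, b)), b)))  →  pair(b, h(pair(b, b)))   [R4 at 2.1.1]
2. pair(b, h(pair(b, b)))  →  pair(b, b)   [R4 at 2]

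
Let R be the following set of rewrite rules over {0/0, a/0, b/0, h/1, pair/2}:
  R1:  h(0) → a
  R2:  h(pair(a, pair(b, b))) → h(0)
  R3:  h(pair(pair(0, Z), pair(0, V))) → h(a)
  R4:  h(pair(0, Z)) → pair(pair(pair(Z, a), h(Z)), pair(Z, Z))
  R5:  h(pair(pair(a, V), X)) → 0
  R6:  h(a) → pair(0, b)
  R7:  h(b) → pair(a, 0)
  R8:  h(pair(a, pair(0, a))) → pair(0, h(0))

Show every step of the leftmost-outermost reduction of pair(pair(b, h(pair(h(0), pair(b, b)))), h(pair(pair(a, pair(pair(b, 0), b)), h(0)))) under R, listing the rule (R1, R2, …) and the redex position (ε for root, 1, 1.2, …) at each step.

1. pair(pair(b, h(pair(h(0), pair(b, b)))), h(pair(pair(a, pair(pair(b, 0), b)), h(0))))  →  pair(pair(b, h(pair(a, pair(b, b)))), h(pair(pair(a, pair(pair(b, 0), b)), h(0))))   [R1 at 1.2.1.1]
2. pair(pair(b, h(pair(a, pair(b, b)))), h(pair(pair(a, pair(pair(b, 0), b)), h(0))))  →  pair(pair(b, h(0)), h(pair(pair(a, pair(pair(b, 0), b)), h(0))))   [R2 at 1.2]
3. pair(pair(b, h(0)), h(pair(pair(a, pair(pair(b, 0), b)), h(0))))  →  pair(pair(b, a), h(pair(pair(a, pair(pair(b, 0), b)), h(0))))   [R1 at 1.2]
4. pair(pair(b, a), h(pair(pair(a, pair(pair(b, 0), b)), h(0))))  →  pair(pair(b, a), 0)   [R5 at 2]

pair(pair(b, a), 0)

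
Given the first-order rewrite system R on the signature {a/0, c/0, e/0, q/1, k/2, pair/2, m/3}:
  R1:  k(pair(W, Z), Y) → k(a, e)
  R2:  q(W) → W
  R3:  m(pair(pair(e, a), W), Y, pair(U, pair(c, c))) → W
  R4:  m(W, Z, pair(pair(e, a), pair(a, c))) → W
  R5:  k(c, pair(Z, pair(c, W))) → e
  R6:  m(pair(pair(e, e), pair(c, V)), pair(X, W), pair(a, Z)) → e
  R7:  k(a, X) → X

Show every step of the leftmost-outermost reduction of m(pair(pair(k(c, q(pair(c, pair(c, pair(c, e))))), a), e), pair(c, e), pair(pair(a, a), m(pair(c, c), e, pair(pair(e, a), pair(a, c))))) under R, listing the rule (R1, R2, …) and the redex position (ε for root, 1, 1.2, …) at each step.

e

1. m(pair(pair(k(c, q(pair(c, pair(c, pair(c, e))))), a), e), pair(c, e), pair(pair(a, a), m(pair(c, c), e, pair(pair(e, a), pair(a, c)))))  →  m(pair(pair(k(c, pair(c, pair(c, pair(c, e)))), a), e), pair(c, e), pair(pair(a, a), m(pair(c, c), e, pair(pair(e, a), pair(a, c)))))   [R2 at 1.1.1.2]
2. m(pair(pair(k(c, pair(c, pair(c, pair(c, e)))), a), e), pair(c, e), pair(pair(a, a), m(pair(c, c), e, pair(pair(e, a), pair(a, c)))))  →  m(pair(pair(e, a), e), pair(c, e), pair(pair(a, a), m(pair(c, c), e, pair(pair(e, a), pair(a, c)))))   [R5 at 1.1.1]
3. m(pair(pair(e, a), e), pair(c, e), pair(pair(a, a), m(pair(c, c), e, pair(pair(e, a), pair(a, c)))))  →  m(pair(pair(e, a), e), pair(c, e), pair(pair(a, a), pair(c, c)))   [R4 at 3.2]
4. m(pair(pair(e, a), e), pair(c, e), pair(pair(a, a), pair(c, c)))  →  e   [R3 at ε]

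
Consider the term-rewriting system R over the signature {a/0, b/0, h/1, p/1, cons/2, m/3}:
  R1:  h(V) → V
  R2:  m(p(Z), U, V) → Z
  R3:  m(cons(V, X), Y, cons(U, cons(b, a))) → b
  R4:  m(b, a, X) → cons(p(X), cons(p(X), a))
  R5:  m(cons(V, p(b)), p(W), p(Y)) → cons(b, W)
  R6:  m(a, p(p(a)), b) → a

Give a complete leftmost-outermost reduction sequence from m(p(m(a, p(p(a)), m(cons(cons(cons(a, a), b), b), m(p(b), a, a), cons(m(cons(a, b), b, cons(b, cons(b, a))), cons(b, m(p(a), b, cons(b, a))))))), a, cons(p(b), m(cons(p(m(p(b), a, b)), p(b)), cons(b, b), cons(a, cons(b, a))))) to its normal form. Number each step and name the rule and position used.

1. m(p(m(a, p(p(a)), m(cons(cons(cons(a, a), b), b), m(p(b), a, a), cons(m(cons(a, b), b, cons(b, cons(b, a))), cons(b, m(p(a), b, cons(b, a))))))), a, cons(p(b), m(cons(p(m(p(b), a, b)), p(b)), cons(b, b), cons(a, cons(b, a)))))  →  m(a, p(p(a)), m(cons(cons(cons(a, a), b), b), m(p(b), a, a), cons(m(cons(a, b), b, cons(b, cons(b, a))), cons(b, m(p(a), b, cons(b, a))))))   [R2 at ε]
2. m(a, p(p(a)), m(cons(cons(cons(a, a), b), b), m(p(b), a, a), cons(m(cons(a, b), b, cons(b, cons(b, a))), cons(b, m(p(a), b, cons(b, a))))))  →  m(a, p(p(a)), m(cons(cons(cons(a, a), b), b), b, cons(m(cons(a, b), b, cons(b, cons(b, a))), cons(b, m(p(a), b, cons(b, a))))))   [R2 at 3.2]
3. m(a, p(p(a)), m(cons(cons(cons(a, a), b), b), b, cons(m(cons(a, b), b, cons(b, cons(b, a))), cons(b, m(p(a), b, cons(b, a))))))  →  m(a, p(p(a)), m(cons(cons(cons(a, a), b), b), b, cons(b, cons(b, m(p(a), b, cons(b, a))))))   [R3 at 3.3.1]
4. m(a, p(p(a)), m(cons(cons(cons(a, a), b), b), b, cons(b, cons(b, m(p(a), b, cons(b, a))))))  →  m(a, p(p(a)), m(cons(cons(cons(a, a), b), b), b, cons(b, cons(b, a))))   [R2 at 3.3.2.2]
5. m(a, p(p(a)), m(cons(cons(cons(a, a), b), b), b, cons(b, cons(b, a))))  →  m(a, p(p(a)), b)   [R3 at 3]
6. m(a, p(p(a)), b)  →  a   [R6 at ε]

a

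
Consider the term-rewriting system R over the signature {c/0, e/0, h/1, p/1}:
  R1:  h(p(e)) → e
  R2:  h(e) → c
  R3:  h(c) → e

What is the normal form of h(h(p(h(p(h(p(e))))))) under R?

c

1. h(h(p(h(p(h(p(e)))))))  →  h(h(p(h(p(e)))))   [R1 at 1.1.1.1.1]
2. h(h(p(h(p(e)))))  →  h(h(p(e)))   [R1 at 1.1.1]
3. h(h(p(e)))  →  h(e)   [R1 at 1]
4. h(e)  →  c   [R2 at ε]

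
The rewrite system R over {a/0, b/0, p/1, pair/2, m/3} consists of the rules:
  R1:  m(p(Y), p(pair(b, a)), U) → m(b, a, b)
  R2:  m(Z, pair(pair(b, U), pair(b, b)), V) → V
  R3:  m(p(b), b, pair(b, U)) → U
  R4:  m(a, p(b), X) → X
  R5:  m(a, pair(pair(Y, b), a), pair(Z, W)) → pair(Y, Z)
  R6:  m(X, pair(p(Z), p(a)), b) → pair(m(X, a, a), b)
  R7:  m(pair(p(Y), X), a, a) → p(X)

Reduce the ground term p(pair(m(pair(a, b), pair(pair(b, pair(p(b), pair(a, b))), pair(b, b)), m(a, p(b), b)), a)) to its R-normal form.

p(pair(b, a))

1. p(pair(m(pair(a, b), pair(pair(b, pair(p(b), pair(a, b))), pair(b, b)), m(a, p(b), b)), a))  →  p(pair(m(a, p(b), b), a))   [R2 at 1.1]
2. p(pair(m(a, p(b), b), a))  →  p(pair(b, a))   [R4 at 1.1]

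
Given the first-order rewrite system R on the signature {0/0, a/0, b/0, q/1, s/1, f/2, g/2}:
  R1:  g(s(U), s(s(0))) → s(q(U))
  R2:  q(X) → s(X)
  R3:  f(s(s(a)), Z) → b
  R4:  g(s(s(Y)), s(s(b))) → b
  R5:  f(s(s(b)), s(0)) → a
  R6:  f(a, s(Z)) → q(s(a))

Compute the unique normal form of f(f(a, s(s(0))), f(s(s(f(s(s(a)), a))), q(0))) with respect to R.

1. f(f(a, s(s(0))), f(s(s(f(s(s(a)), a))), q(0)))  →  f(q(s(a)), f(s(s(f(s(s(a)), a))), q(0)))   [R6 at 1]
2. f(q(s(a)), f(s(s(f(s(s(a)), a))), q(0)))  →  f(s(s(a)), f(s(s(f(s(s(a)), a))), q(0)))   [R2 at 1]
3. f(s(s(a)), f(s(s(f(s(s(a)), a))), q(0)))  →  b   [R3 at ε]

b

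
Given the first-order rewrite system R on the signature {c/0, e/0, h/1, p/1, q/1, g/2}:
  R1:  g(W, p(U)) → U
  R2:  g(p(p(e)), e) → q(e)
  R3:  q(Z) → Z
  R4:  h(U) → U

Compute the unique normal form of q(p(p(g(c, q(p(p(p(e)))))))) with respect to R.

1. q(p(p(g(c, q(p(p(p(e))))))))  →  p(p(g(c, q(p(p(p(e)))))))   [R3 at ε]
2. p(p(g(c, q(p(p(p(e)))))))  →  p(p(g(c, p(p(p(e))))))   [R3 at 1.1.2]
3. p(p(g(c, p(p(p(e))))))  →  p(p(p(p(e))))   [R1 at 1.1]

p(p(p(p(e))))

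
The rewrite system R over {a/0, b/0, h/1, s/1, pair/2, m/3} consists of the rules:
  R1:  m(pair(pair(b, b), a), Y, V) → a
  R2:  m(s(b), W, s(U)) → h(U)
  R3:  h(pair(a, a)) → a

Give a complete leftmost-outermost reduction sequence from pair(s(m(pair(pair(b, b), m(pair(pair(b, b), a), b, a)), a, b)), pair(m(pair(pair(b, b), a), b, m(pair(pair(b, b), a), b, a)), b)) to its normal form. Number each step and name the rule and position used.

1. pair(s(m(pair(pair(b, b), m(pair(pair(b, b), a), b, a)), a, b)), pair(m(pair(pair(b, b), a), b, m(pair(pair(b, b), a), b, a)), b))  →  pair(s(m(pair(pair(b, b), a), a, b)), pair(m(pair(pair(b, b), a), b, m(pair(pair(b, b), a), b, a)), b))   [R1 at 1.1.1.2]
2. pair(s(m(pair(pair(b, b), a), a, b)), pair(m(pair(pair(b, b), a), b, m(pair(pair(b, b), a), b, a)), b))  →  pair(s(a), pair(m(pair(pair(b, b), a), b, m(pair(pair(b, b), a), b, a)), b))   [R1 at 1.1]
3. pair(s(a), pair(m(pair(pair(b, b), a), b, m(pair(pair(b, b), a), b, a)), b))  →  pair(s(a), pair(a, b))   [R1 at 2.1]

pair(s(a), pair(a, b))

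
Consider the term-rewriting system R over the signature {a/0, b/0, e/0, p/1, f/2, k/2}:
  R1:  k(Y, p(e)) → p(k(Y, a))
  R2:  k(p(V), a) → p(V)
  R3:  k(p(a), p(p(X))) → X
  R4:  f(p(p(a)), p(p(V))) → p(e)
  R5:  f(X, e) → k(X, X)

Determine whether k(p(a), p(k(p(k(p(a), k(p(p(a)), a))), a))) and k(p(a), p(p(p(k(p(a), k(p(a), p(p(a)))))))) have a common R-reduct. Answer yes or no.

Reduce t₁ = k(p(a), p(k(p(k(p(a), k(p(p(a)), a))), a))):
1. k(p(a), p(k(p(k(p(a), k(p(p(a)), a))), a)))  →  k(p(a), p(p(k(p(a), k(p(p(a)), a)))))   [R2 at 2.1]
2. k(p(a), p(p(k(p(a), k(p(p(a)), a)))))  →  k(p(a), k(p(p(a)), a))   [R3 at ε]
3. k(p(a), k(p(p(a)), a))  →  k(p(a), p(p(a)))   [R2 at 2]
4. k(p(a), p(p(a)))  →  a   [R3 at ε]

Reduce t₂ = k(p(a), p(p(p(k(p(a), k(p(a), p(p(a)))))))):
1. k(p(a), p(p(p(k(p(a), k(p(a), p(p(a))))))))  →  p(k(p(a), k(p(a), p(p(a)))))   [R3 at ε]
2. p(k(p(a), k(p(a), p(p(a)))))  →  p(k(p(a), a))   [R3 at 1.2]
3. p(k(p(a), a))  →  p(p(a))   [R2 at 1]

no — NF(t₁) = a, NF(t₂) = p(p(a))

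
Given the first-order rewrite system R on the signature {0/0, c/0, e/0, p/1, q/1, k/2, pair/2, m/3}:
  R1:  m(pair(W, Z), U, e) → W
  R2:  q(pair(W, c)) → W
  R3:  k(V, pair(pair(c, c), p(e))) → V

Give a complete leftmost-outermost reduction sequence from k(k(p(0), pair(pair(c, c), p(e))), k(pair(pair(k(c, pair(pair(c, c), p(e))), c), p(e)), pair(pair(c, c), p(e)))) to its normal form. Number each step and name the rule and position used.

p(0)

1. k(k(p(0), pair(pair(c, c), p(e))), k(pair(pair(k(c, pair(pair(c, c), p(e))), c), p(e)), pair(pair(c, c), p(e))))  →  k(p(0), k(pair(pair(k(c, pair(pair(c, c), p(e))), c), p(e)), pair(pair(c, c), p(e))))   [R3 at 1]
2. k(p(0), k(pair(pair(k(c, pair(pair(c, c), p(e))), c), p(e)), pair(pair(c, c), p(e))))  →  k(p(0), pair(pair(k(c, pair(pair(c, c), p(e))), c), p(e)))   [R3 at 2]
3. k(p(0), pair(pair(k(c, pair(pair(c, c), p(e))), c), p(e)))  →  k(p(0), pair(pair(c, c), p(e)))   [R3 at 2.1.1]
4. k(p(0), pair(pair(c, c), p(e)))  →  p(0)   [R3 at ε]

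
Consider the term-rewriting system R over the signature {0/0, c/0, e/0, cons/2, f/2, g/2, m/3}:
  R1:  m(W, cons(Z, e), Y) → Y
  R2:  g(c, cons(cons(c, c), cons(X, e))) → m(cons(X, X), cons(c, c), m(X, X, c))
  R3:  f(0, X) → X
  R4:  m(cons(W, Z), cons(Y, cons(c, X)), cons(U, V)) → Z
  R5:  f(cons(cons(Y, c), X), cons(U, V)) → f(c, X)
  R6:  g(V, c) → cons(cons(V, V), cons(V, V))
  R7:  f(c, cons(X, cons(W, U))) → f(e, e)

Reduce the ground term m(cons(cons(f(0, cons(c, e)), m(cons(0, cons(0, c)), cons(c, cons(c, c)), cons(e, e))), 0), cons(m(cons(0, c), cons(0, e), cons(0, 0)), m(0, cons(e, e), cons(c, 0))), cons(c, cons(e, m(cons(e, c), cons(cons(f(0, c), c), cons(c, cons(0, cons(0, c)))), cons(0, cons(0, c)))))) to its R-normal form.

1. m(cons(cons(f(0, cons(c, e)), m(cons(0, cons(0, c)), cons(c, cons(c, c)), cons(e, e))), 0), cons(m(cons(0, c), cons(0, e), cons(0, 0)), m(0, cons(e, e), cons(c, 0))), cons(c, cons(e, m(cons(e, c), cons(cons(f(0, c), c), cons(c, cons(0, cons(0, c)))), cons(0, cons(0, c))))))  →  m(cons(cons(cons(c, e), m(cons(0, cons(0, c)), cons(c, cons(c, c)), cons(e, e))), 0), cons(m(cons(0, c), cons(0, e), cons(0, 0)), m(0, cons(e, e), cons(c, 0))), cons(c, cons(e, m(cons(e, c), cons(cons(f(0, c), c), cons(c, cons(0, cons(0, c)))), cons(0, cons(0, c))))))   [R3 at 1.1.1]
2. m(cons(cons(cons(c, e), m(cons(0, cons(0, c)), cons(c, cons(c, c)), cons(e, e))), 0), cons(m(cons(0, c), cons(0, e), cons(0, 0)), m(0, cons(e, e), cons(c, 0))), cons(c, cons(e, m(cons(e, c), cons(cons(f(0, c), c), cons(c, cons(0, cons(0, c)))), cons(0, cons(0, c))))))  →  m(cons(cons(cons(c, e), cons(0, c)), 0), cons(m(cons(0, c), cons(0, e), cons(0, 0)), m(0, cons(e, e), cons(c, 0))), cons(c, cons(e, m(cons(e, c), cons(cons(f(0, c), c), cons(c, cons(0, cons(0, c)))), cons(0, cons(0, c))))))   [R4 at 1.1.2]
3. m(cons(cons(cons(c, e), cons(0, c)), 0), cons(m(cons(0, c), cons(0, e), cons(0, 0)), m(0, cons(e, e), cons(c, 0))), cons(c, cons(e, m(cons(e, c), cons(cons(f(0, c), c), cons(c, cons(0, cons(0, c)))), cons(0, cons(0, c))))))  →  m(cons(cons(cons(c, e), cons(0, c)), 0), cons(cons(0, 0), m(0, cons(e, e), cons(c, 0))), cons(c, cons(e, m(cons(e, c), cons(cons(f(0, c), c), cons(c, cons(0, cons(0, c)))), cons(0, cons(0, c))))))   [R1 at 2.1]
4. m(cons(cons(cons(c, e), cons(0, c)), 0), cons(cons(0, 0), m(0, cons(e, e), cons(c, 0))), cons(c, cons(e, m(cons(e, c), cons(cons(f(0, c), c), cons(c, cons(0, cons(0, c)))), cons(0, cons(0, c))))))  →  m(cons(cons(cons(c, e), cons(0, c)), 0), cons(cons(0, 0), cons(c, 0)), cons(c, cons(e, m(cons(e, c), cons(cons(f(0, c), c), cons(c, cons(0, cons(0, c)))), cons(0, cons(0, c))))))   [R1 at 2.2]
5. m(cons(cons(cons(c, e), cons(0, c)), 0), cons(cons(0, 0), cons(c, 0)), cons(c, cons(e, m(cons(e, c), cons(cons(f(0, c), c), cons(c, cons(0, cons(0, c)))), cons(0, cons(0, c))))))  →  0   [R4 at ε]

0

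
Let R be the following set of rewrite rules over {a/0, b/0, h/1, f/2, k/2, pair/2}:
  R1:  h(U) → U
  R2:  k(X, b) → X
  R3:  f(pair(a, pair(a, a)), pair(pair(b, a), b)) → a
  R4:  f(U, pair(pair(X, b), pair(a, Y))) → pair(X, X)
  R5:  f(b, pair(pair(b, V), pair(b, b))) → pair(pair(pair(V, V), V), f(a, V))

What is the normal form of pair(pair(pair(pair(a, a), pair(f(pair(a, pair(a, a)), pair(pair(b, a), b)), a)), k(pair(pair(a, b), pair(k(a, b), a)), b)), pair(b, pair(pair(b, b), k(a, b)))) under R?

pair(pair(pair(pair(a, a), pair(a, a)), pair(pair(a, b), pair(a, a))), pair(b, pair(pair(b, b), a)))

1. pair(pair(pair(pair(a, a), pair(f(pair(a, pair(a, a)), pair(pair(b, a), b)), a)), k(pair(pair(a, b), pair(k(a, b), a)), b)), pair(b, pair(pair(b, b), k(a, b))))  →  pair(pair(pair(pair(a, a), pair(a, a)), k(pair(pair(a, b), pair(k(a, b), a)), b)), pair(b, pair(pair(b, b), k(a, b))))   [R3 at 1.1.2.1]
2. pair(pair(pair(pair(a, a), pair(a, a)), k(pair(pair(a, b), pair(k(a, b), a)), b)), pair(b, pair(pair(b, b), k(a, b))))  →  pair(pair(pair(pair(a, a), pair(a, a)), pair(pair(a, b), pair(k(a, b), a))), pair(b, pair(pair(b, b), k(a, b))))   [R2 at 1.2]
3. pair(pair(pair(pair(a, a), pair(a, a)), pair(pair(a, b), pair(k(a, b), a))), pair(b, pair(pair(b, b), k(a, b))))  →  pair(pair(pair(pair(a, a), pair(a, a)), pair(pair(a, b), pair(a, a))), pair(b, pair(pair(b, b), k(a, b))))   [R2 at 1.2.2.1]
4. pair(pair(pair(pair(a, a), pair(a, a)), pair(pair(a, b), pair(a, a))), pair(b, pair(pair(b, b), k(a, b))))  →  pair(pair(pair(pair(a, a), pair(a, a)), pair(pair(a, b), pair(a, a))), pair(b, pair(pair(b, b), a)))   [R2 at 2.2.2]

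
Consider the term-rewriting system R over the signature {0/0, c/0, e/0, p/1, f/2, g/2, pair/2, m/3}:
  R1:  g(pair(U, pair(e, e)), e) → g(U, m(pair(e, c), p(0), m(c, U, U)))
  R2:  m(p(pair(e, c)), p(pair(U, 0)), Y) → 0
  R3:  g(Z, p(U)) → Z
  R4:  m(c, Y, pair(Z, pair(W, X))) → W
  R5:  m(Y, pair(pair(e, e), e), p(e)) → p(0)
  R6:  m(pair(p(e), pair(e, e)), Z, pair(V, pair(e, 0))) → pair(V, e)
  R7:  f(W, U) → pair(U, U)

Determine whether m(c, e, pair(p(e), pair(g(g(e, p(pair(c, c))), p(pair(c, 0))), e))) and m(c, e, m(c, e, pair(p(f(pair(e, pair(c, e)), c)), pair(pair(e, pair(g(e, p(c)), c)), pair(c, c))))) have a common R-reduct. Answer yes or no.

yes — NF(t₁) = e, NF(t₂) = e

Reduce t₁ = m(c, e, pair(p(e), pair(g(g(e, p(pair(c, c))), p(pair(c, 0))), e))):
1. m(c, e, pair(p(e), pair(g(g(e, p(pair(c, c))), p(pair(c, 0))), e)))  →  g(g(e, p(pair(c, c))), p(pair(c, 0)))   [R4 at ε]
2. g(g(e, p(pair(c, c))), p(pair(c, 0)))  →  g(e, p(pair(c, c)))   [R3 at ε]
3. g(e, p(pair(c, c)))  →  e   [R3 at ε]

Reduce t₂ = m(c, e, m(c, e, pair(p(f(pair(e, pair(c, e)), c)), pair(pair(e, pair(g(e, p(c)), c)), pair(c, c))))):
1. m(c, e, m(c, e, pair(p(f(pair(e, pair(c, e)), c)), pair(pair(e, pair(g(e, p(c)), c)), pair(c, c)))))  →  m(c, e, pair(e, pair(g(e, p(c)), c)))   [R4 at 3]
2. m(c, e, pair(e, pair(g(e, p(c)), c)))  →  g(e, p(c))   [R4 at ε]
3. g(e, p(c))  →  e   [R3 at ε]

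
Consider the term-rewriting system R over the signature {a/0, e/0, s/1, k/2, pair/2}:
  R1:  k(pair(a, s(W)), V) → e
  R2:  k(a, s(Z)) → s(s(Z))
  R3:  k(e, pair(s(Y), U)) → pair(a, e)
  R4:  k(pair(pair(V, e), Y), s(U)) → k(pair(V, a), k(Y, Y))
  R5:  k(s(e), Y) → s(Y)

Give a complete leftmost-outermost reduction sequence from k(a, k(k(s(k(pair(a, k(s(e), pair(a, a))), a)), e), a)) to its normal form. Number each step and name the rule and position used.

1. k(a, k(k(s(k(pair(a, k(s(e), pair(a, a))), a)), e), a))  →  k(a, k(k(s(k(pair(a, s(pair(a, a))), a)), e), a))   [R5 at 2.1.1.1.1.2]
2. k(a, k(k(s(k(pair(a, s(pair(a, a))), a)), e), a))  →  k(a, k(k(s(e), e), a))   [R1 at 2.1.1.1]
3. k(a, k(k(s(e), e), a))  →  k(a, k(s(e), a))   [R5 at 2.1]
4. k(a, k(s(e), a))  →  k(a, s(a))   [R5 at 2]
5. k(a, s(a))  →  s(s(a))   [R2 at ε]

s(s(a))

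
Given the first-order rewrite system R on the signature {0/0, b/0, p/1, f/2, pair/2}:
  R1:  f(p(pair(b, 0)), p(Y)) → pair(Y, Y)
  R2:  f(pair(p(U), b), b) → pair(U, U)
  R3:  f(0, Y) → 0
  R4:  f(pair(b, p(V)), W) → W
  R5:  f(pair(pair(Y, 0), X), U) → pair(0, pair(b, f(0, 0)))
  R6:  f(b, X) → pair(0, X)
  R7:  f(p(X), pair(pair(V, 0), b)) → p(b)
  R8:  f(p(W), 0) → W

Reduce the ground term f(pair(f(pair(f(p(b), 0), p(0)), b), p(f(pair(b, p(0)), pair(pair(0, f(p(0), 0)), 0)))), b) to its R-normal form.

b

1. f(pair(f(pair(f(p(b), 0), p(0)), b), p(f(pair(b, p(0)), pair(pair(0, f(p(0), 0)), 0)))), b)  →  f(pair(f(pair(b, p(0)), b), p(f(pair(b, p(0)), pair(pair(0, f(p(0), 0)), 0)))), b)   [R8 at 1.1.1.1]
2. f(pair(f(pair(b, p(0)), b), p(f(pair(b, p(0)), pair(pair(0, f(p(0), 0)), 0)))), b)  →  f(pair(b, p(f(pair(b, p(0)), pair(pair(0, f(p(0), 0)), 0)))), b)   [R4 at 1.1]
3. f(pair(b, p(f(pair(b, p(0)), pair(pair(0, f(p(0), 0)), 0)))), b)  →  b   [R4 at ε]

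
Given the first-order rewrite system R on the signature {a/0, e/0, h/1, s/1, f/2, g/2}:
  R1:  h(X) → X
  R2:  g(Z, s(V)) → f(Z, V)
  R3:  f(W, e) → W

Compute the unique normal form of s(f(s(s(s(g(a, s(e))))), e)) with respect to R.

1. s(f(s(s(s(g(a, s(e))))), e))  →  s(s(s(s(g(a, s(e))))))   [R3 at 1]
2. s(s(s(s(g(a, s(e))))))  →  s(s(s(s(f(a, e)))))   [R2 at 1.1.1.1]
3. s(s(s(s(f(a, e)))))  →  s(s(s(s(a))))   [R3 at 1.1.1.1]

s(s(s(s(a))))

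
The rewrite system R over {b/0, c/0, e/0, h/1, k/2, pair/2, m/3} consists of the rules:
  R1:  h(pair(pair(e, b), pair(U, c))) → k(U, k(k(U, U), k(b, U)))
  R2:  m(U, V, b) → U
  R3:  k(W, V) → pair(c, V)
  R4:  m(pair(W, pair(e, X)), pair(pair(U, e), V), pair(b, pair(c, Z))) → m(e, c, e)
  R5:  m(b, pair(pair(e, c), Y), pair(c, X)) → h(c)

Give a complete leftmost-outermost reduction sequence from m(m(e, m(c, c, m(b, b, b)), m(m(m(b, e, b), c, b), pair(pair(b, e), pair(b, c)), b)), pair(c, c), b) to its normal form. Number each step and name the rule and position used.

1. m(m(e, m(c, c, m(b, b, b)), m(m(m(b, e, b), c, b), pair(pair(b, e), pair(b, c)), b)), pair(c, c), b)  →  m(e, m(c, c, m(b, b, b)), m(m(m(b, e, b), c, b), pair(pair(b, e), pair(b, c)), b))   [R2 at ε]
2. m(e, m(c, c, m(b, b, b)), m(m(m(b, e, b), c, b), pair(pair(b, e), pair(b, c)), b))  →  m(e, m(c, c, b), m(m(m(b, e, b), c, b), pair(pair(b, e), pair(b, c)), b))   [R2 at 2.3]
3. m(e, m(c, c, b), m(m(m(b, e, b), c, b), pair(pair(b, e), pair(b, c)), b))  →  m(e, c, m(m(m(b, e, b), c, b), pair(pair(b, e), pair(b, c)), b))   [R2 at 2]
4. m(e, c, m(m(m(b, e, b), c, b), pair(pair(b, e), pair(b, c)), b))  →  m(e, c, m(m(b, e, b), c, b))   [R2 at 3]
5. m(e, c, m(m(b, e, b), c, b))  →  m(e, c, m(b, e, b))   [R2 at 3]
6. m(e, c, m(b, e, b))  →  m(e, c, b)   [R2 at 3]
7. m(e, c, b)  →  e   [R2 at ε]

e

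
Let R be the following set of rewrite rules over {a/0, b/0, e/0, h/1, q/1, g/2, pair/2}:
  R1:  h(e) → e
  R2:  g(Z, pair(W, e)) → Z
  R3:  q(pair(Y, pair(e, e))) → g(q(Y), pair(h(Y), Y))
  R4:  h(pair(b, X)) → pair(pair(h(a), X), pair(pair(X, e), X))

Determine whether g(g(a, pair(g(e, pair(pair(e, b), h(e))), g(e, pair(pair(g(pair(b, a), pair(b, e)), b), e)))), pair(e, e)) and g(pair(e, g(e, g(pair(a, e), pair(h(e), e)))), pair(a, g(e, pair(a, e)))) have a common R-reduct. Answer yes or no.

no — NF(t₁) = a, NF(t₂) = pair(e, e)

Reduce t₁ = g(g(a, pair(g(e, pair(pair(e, b), h(e))), g(e, pair(pair(g(pair(b, a), pair(b, e)), b), e)))), pair(e, e)):
1. g(g(a, pair(g(e, pair(pair(e, b), h(e))), g(e, pair(pair(g(pair(b, a), pair(b, e)), b), e)))), pair(e, e))  →  g(a, pair(g(e, pair(pair(e, b), h(e))), g(e, pair(pair(g(pair(b, a), pair(b, e)), b), e))))   [R2 at ε]
2. g(a, pair(g(e, pair(pair(e, b), h(e))), g(e, pair(pair(g(pair(b, a), pair(b, e)), b), e))))  →  g(a, pair(g(e, pair(pair(e, b), e)), g(e, pair(pair(g(pair(b, a), pair(b, e)), b), e))))   [R1 at 2.1.2.2]
3. g(a, pair(g(e, pair(pair(e, b), e)), g(e, pair(pair(g(pair(b, a), pair(b, e)), b), e))))  →  g(a, pair(e, g(e, pair(pair(g(pair(b, a), pair(b, e)), b), e))))   [R2 at 2.1]
4. g(a, pair(e, g(e, pair(pair(g(pair(b, a), pair(b, e)), b), e))))  →  g(a, pair(e, e))   [R2 at 2.2]
5. g(a, pair(e, e))  →  a   [R2 at ε]

Reduce t₂ = g(pair(e, g(e, g(pair(a, e), pair(h(e), e)))), pair(a, g(e, pair(a, e)))):
1. g(pair(e, g(e, g(pair(a, e), pair(h(e), e)))), pair(a, g(e, pair(a, e))))  →  g(pair(e, g(e, pair(a, e))), pair(a, g(e, pair(a, e))))   [R2 at 1.2.2]
2. g(pair(e, g(e, pair(a, e))), pair(a, g(e, pair(a, e))))  →  g(pair(e, e), pair(a, g(e, pair(a, e))))   [R2 at 1.2]
3. g(pair(e, e), pair(a, g(e, pair(a, e))))  →  g(pair(e, e), pair(a, e))   [R2 at 2.2]
4. g(pair(e, e), pair(a, e))  →  pair(e, e)   [R2 at ε]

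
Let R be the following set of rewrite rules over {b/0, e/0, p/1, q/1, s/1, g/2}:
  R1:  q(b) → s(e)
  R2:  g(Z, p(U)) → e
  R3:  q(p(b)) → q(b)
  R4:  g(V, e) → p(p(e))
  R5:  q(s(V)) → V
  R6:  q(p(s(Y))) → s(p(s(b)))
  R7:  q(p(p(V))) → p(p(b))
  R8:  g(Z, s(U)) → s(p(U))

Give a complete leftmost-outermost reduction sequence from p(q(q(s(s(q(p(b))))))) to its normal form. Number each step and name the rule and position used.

p(s(e))

1. p(q(q(s(s(q(p(b)))))))  →  p(q(s(q(p(b)))))   [R5 at 1.1]
2. p(q(s(q(p(b)))))  →  p(q(p(b)))   [R5 at 1]
3. p(q(p(b)))  →  p(q(b))   [R3 at 1]
4. p(q(b))  →  p(s(e))   [R1 at 1]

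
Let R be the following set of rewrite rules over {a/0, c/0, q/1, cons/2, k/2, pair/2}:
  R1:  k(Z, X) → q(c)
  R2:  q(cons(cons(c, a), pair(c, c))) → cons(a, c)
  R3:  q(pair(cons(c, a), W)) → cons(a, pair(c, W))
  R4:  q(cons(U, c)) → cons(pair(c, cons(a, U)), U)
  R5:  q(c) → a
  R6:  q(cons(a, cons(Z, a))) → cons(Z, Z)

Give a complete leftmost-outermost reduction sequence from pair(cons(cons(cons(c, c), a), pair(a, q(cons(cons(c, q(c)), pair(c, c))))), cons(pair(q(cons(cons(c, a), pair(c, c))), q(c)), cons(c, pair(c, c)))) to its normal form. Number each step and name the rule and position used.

1. pair(cons(cons(cons(c, c), a), pair(a, q(cons(cons(c, q(c)), pair(c, c))))), cons(pair(q(cons(cons(c, a), pair(c, c))), q(c)), cons(c, pair(c, c))))  →  pair(cons(cons(cons(c, c), a), pair(a, q(cons(cons(c, a), pair(c, c))))), cons(pair(q(cons(cons(c, a), pair(c, c))), q(c)), cons(c, pair(c, c))))   [R5 at 1.2.2.1.1.2]
2. pair(cons(cons(cons(c, c), a), pair(a, q(cons(cons(c, a), pair(c, c))))), cons(pair(q(cons(cons(c, a), pair(c, c))), q(c)), cons(c, pair(c, c))))  →  pair(cons(cons(cons(c, c), a), pair(a, cons(a, c))), cons(pair(q(cons(cons(c, a), pair(c, c))), q(c)), cons(c, pair(c, c))))   [R2 at 1.2.2]
3. pair(cons(cons(cons(c, c), a), pair(a, cons(a, c))), cons(pair(q(cons(cons(c, a), pair(c, c))), q(c)), cons(c, pair(c, c))))  →  pair(cons(cons(cons(c, c), a), pair(a, cons(a, c))), cons(pair(cons(a, c), q(c)), cons(c, pair(c, c))))   [R2 at 2.1.1]
4. pair(cons(cons(cons(c, c), a), pair(a, cons(a, c))), cons(pair(cons(a, c), q(c)), cons(c, pair(c, c))))  →  pair(cons(cons(cons(c, c), a), pair(a, cons(a, c))), cons(pair(cons(a, c), a), cons(c, pair(c, c))))   [R5 at 2.1.2]

pair(cons(cons(cons(c, c), a), pair(a, cons(a, c))), cons(pair(cons(a, c), a), cons(c, pair(c, c))))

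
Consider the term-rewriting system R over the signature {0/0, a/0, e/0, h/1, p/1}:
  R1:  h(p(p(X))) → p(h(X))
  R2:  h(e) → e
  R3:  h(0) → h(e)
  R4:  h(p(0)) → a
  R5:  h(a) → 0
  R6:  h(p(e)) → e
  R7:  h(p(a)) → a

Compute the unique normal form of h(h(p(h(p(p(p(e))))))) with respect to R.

e

1. h(h(p(h(p(p(p(e)))))))  →  h(h(p(p(h(p(e))))))   [R1 at 1.1.1]
2. h(h(p(p(h(p(e))))))  →  h(p(h(h(p(e)))))   [R1 at 1]
3. h(p(h(h(p(e)))))  →  h(p(h(e)))   [R6 at 1.1.1]
4. h(p(h(e)))  →  h(p(e))   [R2 at 1.1]
5. h(p(e))  →  e   [R6 at ε]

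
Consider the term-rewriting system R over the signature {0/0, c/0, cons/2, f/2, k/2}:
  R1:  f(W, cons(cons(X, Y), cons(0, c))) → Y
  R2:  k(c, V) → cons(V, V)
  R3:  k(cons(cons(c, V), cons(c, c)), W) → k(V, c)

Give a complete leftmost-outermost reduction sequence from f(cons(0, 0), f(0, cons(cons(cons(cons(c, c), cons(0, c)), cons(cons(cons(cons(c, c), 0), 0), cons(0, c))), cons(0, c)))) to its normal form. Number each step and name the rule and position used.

0

1. f(cons(0, 0), f(0, cons(cons(cons(cons(c, c), cons(0, c)), cons(cons(cons(cons(c, c), 0), 0), cons(0, c))), cons(0, c))))  →  f(cons(0, 0), cons(cons(cons(cons(c, c), 0), 0), cons(0, c)))   [R1 at 2]
2. f(cons(0, 0), cons(cons(cons(cons(c, c), 0), 0), cons(0, c)))  →  0   [R1 at ε]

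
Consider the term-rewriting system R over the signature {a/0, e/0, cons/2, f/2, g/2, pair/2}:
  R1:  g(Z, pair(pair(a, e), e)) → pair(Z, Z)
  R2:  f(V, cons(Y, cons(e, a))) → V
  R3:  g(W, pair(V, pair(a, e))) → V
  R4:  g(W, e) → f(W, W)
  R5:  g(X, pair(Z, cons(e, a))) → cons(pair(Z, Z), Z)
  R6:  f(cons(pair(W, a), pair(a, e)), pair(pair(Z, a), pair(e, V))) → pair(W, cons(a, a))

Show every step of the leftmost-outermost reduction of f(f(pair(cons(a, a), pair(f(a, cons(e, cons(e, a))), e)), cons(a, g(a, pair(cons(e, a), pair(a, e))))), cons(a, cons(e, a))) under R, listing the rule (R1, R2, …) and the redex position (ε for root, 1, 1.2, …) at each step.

1. f(f(pair(cons(a, a), pair(f(a, cons(e, cons(e, a))), e)), cons(a, g(a, pair(cons(e, a), pair(a, e))))), cons(a, cons(e, a)))  →  f(pair(cons(a, a), pair(f(a, cons(e, cons(e, a))), e)), cons(a, g(a, pair(cons(e, a), pair(a, e)))))   [R2 at ε]
2. f(pair(cons(a, a), pair(f(a, cons(e, cons(e, a))), e)), cons(a, g(a, pair(cons(e, a), pair(a, e)))))  →  f(pair(cons(a, a), pair(a, e)), cons(a, g(a, pair(cons(e, a), pair(a, e)))))   [R2 at 1.2.1]
3. f(pair(cons(a, a), pair(a, e)), cons(a, g(a, pair(cons(e, a), pair(a, e)))))  →  f(pair(cons(a, a), pair(a, e)), cons(a, cons(e, a)))   [R3 at 2.2]
4. f(pair(cons(a, a), pair(a, e)), cons(a, cons(e, a)))  →  pair(cons(a, a), pair(a, e))   [R2 at ε]

pair(cons(a, a), pair(a, e))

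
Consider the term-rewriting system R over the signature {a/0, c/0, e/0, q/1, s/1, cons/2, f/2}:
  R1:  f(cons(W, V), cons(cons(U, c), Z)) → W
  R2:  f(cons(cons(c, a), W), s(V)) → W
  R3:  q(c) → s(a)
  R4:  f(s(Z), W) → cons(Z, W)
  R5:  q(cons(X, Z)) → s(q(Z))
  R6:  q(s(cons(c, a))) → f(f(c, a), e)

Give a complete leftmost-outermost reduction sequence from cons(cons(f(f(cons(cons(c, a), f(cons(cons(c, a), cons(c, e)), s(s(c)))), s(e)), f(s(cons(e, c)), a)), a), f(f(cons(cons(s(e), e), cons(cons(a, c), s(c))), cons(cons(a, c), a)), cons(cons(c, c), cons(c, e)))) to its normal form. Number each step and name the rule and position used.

cons(cons(c, a), s(e))

1. cons(cons(f(f(cons(cons(c, a), f(cons(cons(c, a), cons(c, e)), s(s(c)))), s(e)), f(s(cons(e, c)), a)), a), f(f(cons(cons(s(e), e), cons(cons(a, c), s(c))), cons(cons(a, c), a)), cons(cons(c, c), cons(c, e))))  →  cons(cons(f(f(cons(cons(c, a), cons(c, e)), s(s(c))), f(s(cons(e, c)), a)), a), f(f(cons(cons(s(e), e), cons(cons(a, c), s(c))), cons(cons(a, c), a)), cons(cons(c, c), cons(c, e))))   [R2 at 1.1.1]
2. cons(cons(f(f(cons(cons(c, a), cons(c, e)), s(s(c))), f(s(cons(e, c)), a)), a), f(f(cons(cons(s(e), e), cons(cons(a, c), s(c))), cons(cons(a, c), a)), cons(cons(c, c), cons(c, e))))  →  cons(cons(f(cons(c, e), f(s(cons(e, c)), a)), a), f(f(cons(cons(s(e), e), cons(cons(a, c), s(c))), cons(cons(a, c), a)), cons(cons(c, c), cons(c, e))))   [R2 at 1.1.1]
3. cons(cons(f(cons(c, e), f(s(cons(e, c)), a)), a), f(f(cons(cons(s(e), e), cons(cons(a, c), s(c))), cons(cons(a, c), a)), cons(cons(c, c), cons(c, e))))  →  cons(cons(f(cons(c, e), cons(cons(e, c), a)), a), f(f(cons(cons(s(e), e), cons(cons(a, c), s(c))), cons(cons(a, c), a)), cons(cons(c, c), cons(c, e))))   [R4 at 1.1.2]
4. cons(cons(f(cons(c, e), cons(cons(e, c), a)), a), f(f(cons(cons(s(e), e), cons(cons(a, c), s(c))), cons(cons(a, c), a)), cons(cons(c, c), cons(c, e))))  →  cons(cons(c, a), f(f(cons(cons(s(e), e), cons(cons(a, c), s(c))), cons(cons(a, c), a)), cons(cons(c, c), cons(c, e))))   [R1 at 1.1]
5. cons(cons(c, a), f(f(cons(cons(s(e), e), cons(cons(a, c), s(c))), cons(cons(a, c), a)), cons(cons(c, c), cons(c, e))))  →  cons(cons(c, a), f(cons(s(e), e), cons(cons(c, c), cons(c, e))))   [R1 at 2.1]
6. cons(cons(c, a), f(cons(s(e), e), cons(cons(c, c), cons(c, e))))  →  cons(cons(c, a), s(e))   [R1 at 2]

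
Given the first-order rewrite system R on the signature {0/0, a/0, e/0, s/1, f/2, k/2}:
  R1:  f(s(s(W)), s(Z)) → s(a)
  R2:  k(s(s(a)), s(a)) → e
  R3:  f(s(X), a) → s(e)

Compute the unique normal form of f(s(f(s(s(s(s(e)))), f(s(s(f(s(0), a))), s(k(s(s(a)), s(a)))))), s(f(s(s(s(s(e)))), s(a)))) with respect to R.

s(a)

1. f(s(f(s(s(s(s(e)))), f(s(s(f(s(0), a))), s(k(s(s(a)), s(a)))))), s(f(s(s(s(s(e)))), s(a))))  →  f(s(f(s(s(s(s(e)))), s(a))), s(f(s(s(s(s(e)))), s(a))))   [R1 at 1.1.2]
2. f(s(f(s(s(s(s(e)))), s(a))), s(f(s(s(s(s(e)))), s(a))))  →  f(s(s(a)), s(f(s(s(s(s(e)))), s(a))))   [R1 at 1.1]
3. f(s(s(a)), s(f(s(s(s(s(e)))), s(a))))  →  s(a)   [R1 at ε]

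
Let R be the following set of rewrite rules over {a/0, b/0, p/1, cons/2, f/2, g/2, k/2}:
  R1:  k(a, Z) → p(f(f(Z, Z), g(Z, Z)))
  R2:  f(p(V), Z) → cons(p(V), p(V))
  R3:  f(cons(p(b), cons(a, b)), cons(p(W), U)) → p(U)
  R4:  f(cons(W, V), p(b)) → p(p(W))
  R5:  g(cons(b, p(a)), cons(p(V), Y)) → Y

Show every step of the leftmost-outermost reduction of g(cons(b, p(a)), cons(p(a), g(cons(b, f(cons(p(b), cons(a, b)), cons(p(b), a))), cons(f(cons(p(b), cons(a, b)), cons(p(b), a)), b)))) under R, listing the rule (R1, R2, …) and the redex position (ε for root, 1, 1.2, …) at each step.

b

1. g(cons(b, p(a)), cons(p(a), g(cons(b, f(cons(p(b), cons(a, b)), cons(p(b), a))), cons(f(cons(p(b), cons(a, b)), cons(p(b), a)), b))))  →  g(cons(b, f(cons(p(b), cons(a, b)), cons(p(b), a))), cons(f(cons(p(b), cons(a, b)), cons(p(b), a)), b))   [R5 at ε]
2. g(cons(b, f(cons(p(b), cons(a, b)), cons(p(b), a))), cons(f(cons(p(b), cons(a, b)), cons(p(b), a)), b))  →  g(cons(b, p(a)), cons(f(cons(p(b), cons(a, b)), cons(p(b), a)), b))   [R3 at 1.2]
3. g(cons(b, p(a)), cons(f(cons(p(b), cons(a, b)), cons(p(b), a)), b))  →  g(cons(b, p(a)), cons(p(a), b))   [R3 at 2.1]
4. g(cons(b, p(a)), cons(p(a), b))  →  b   [R5 at ε]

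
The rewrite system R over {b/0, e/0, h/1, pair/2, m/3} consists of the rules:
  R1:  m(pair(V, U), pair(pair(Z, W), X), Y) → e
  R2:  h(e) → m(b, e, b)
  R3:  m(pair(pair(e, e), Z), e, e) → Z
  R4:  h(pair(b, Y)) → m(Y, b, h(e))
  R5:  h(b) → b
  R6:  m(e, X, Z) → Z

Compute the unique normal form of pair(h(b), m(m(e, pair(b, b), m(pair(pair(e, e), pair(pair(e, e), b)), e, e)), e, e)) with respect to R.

pair(b, b)

1. pair(h(b), m(m(e, pair(b, b), m(pair(pair(e, e), pair(pair(e, e), b)), e, e)), e, e))  →  pair(b, m(m(e, pair(b, b), m(pair(pair(e, e), pair(pair(e, e), b)), e, e)), e, e))   [R5 at 1]
2. pair(b, m(m(e, pair(b, b), m(pair(pair(e, e), pair(pair(e, e), b)), e, e)), e, e))  →  pair(b, m(m(pair(pair(e, e), pair(pair(e, e), b)), e, e), e, e))   [R6 at 2.1]
3. pair(b, m(m(pair(pair(e, e), pair(pair(e, e), b)), e, e), e, e))  →  pair(b, m(pair(pair(e, e), b), e, e))   [R3 at 2.1]
4. pair(b, m(pair(pair(e, e), b), e, e))  →  pair(b, b)   [R3 at 2]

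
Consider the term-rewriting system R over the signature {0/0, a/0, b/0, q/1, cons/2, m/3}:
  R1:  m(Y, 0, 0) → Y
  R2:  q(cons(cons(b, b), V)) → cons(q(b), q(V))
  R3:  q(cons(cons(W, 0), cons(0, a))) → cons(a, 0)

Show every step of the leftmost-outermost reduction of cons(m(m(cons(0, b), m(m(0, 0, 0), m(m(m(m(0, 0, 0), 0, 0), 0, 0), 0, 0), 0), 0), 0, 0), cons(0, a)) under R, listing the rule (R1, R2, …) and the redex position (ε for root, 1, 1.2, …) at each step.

1. cons(m(m(cons(0, b), m(m(0, 0, 0), m(m(m(m(0, 0, 0), 0, 0), 0, 0), 0, 0), 0), 0), 0, 0), cons(0, a))  →  cons(m(cons(0, b), m(m(0, 0, 0), m(m(m(m(0, 0, 0), 0, 0), 0, 0), 0, 0), 0), 0), cons(0, a))   [R1 at 1]
2. cons(m(cons(0, b), m(m(0, 0, 0), m(m(m(m(0, 0, 0), 0, 0), 0, 0), 0, 0), 0), 0), cons(0, a))  →  cons(m(cons(0, b), m(0, m(m(m(m(0, 0, 0), 0, 0), 0, 0), 0, 0), 0), 0), cons(0, a))   [R1 at 1.2.1]
3. cons(m(cons(0, b), m(0, m(m(m(m(0, 0, 0), 0, 0), 0, 0), 0, 0), 0), 0), cons(0, a))  →  cons(m(cons(0, b), m(0, m(m(m(0, 0, 0), 0, 0), 0, 0), 0), 0), cons(0, a))   [R1 at 1.2.2]
4. cons(m(cons(0, b), m(0, m(m(m(0, 0, 0), 0, 0), 0, 0), 0), 0), cons(0, a))  →  cons(m(cons(0, b), m(0, m(m(0, 0, 0), 0, 0), 0), 0), cons(0, a))   [R1 at 1.2.2]
5. cons(m(cons(0, b), m(0, m(m(0, 0, 0), 0, 0), 0), 0), cons(0, a))  →  cons(m(cons(0, b), m(0, m(0, 0, 0), 0), 0), cons(0, a))   [R1 at 1.2.2]
6. cons(m(cons(0, b), m(0, m(0, 0, 0), 0), 0), cons(0, a))  →  cons(m(cons(0, b), m(0, 0, 0), 0), cons(0, a))   [R1 at 1.2.2]
7. cons(m(cons(0, b), m(0, 0, 0), 0), cons(0, a))  →  cons(m(cons(0, b), 0, 0), cons(0, a))   [R1 at 1.2]
8. cons(m(cons(0, b), 0, 0), cons(0, a))  →  cons(cons(0, b), cons(0, a))   [R1 at 1]

cons(cons(0, b), cons(0, a))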